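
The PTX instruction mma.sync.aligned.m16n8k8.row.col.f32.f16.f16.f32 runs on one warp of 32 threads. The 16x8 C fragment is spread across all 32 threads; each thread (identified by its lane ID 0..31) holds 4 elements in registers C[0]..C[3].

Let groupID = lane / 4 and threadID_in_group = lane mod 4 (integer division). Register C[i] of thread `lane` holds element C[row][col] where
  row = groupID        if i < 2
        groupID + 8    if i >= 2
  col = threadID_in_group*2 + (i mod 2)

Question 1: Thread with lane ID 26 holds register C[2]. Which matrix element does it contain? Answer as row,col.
L=26=>grp=26>>2=6, tig=26&3=2
[2]=>row 6+8=14  col 2·2+0=4

14,4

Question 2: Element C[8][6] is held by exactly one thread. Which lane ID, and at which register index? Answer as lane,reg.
3,2

r:8=>grp=0,rB=1  c:6=>tig=3,lo=0
L=0*4+3=3  i=1*2+0=2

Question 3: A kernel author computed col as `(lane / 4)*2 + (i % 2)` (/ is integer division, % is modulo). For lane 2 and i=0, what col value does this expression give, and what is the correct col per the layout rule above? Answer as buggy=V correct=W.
`(lane / 4)*2 + (i % 2)`[2,0]→0
lane 2: G=0 (2/4), T=2 (2%4)
i=0: r=0+0=0, c=2*2+0=4
col: 0 vs 4

buggy=0 correct=4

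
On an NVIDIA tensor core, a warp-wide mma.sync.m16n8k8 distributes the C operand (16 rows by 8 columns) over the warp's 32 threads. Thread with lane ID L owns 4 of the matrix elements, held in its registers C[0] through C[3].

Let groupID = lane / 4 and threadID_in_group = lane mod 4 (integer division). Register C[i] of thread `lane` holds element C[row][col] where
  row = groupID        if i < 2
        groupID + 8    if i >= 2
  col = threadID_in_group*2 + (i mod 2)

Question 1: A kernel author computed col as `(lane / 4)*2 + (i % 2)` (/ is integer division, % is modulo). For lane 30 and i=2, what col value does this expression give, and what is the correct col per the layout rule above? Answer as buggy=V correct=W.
`(lane / 4)*2 + (i % 2)`[30,2]⇒14
lane 30⇒30/4=7, 30 mod 4=2
i=2  r:7+8⇒15  c:2·2+0⇒4
col: 14 vs 4

buggy=14 correct=4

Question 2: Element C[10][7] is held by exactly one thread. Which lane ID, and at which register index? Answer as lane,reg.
11,3

r: 10->gid=2,r8=1  c: 7->tid=3,i&1=1
L=2*4+3=11  i=1*2+1=3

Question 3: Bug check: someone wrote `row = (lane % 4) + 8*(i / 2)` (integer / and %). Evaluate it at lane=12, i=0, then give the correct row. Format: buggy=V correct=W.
buggy=0 correct=3

`(lane % 4) + 8*(i / 2)`[12,0]⇒0
L=12⇒gr=12>>2=3, th=12&3=0
[0]⇒row 3+0=3  col 0·2+0=0
row: 0 vs 3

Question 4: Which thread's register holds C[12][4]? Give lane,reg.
18,2

r=12⇒gr=4,Rb=1  c=4⇒th=2,odd=0
L=4*4+2=18  i=1*2+0=2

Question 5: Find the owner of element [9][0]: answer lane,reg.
r=9->g=1,rb=1  c=0->t=0,b0=0
L=1*4+0=4  i=1*2+0=2

4,2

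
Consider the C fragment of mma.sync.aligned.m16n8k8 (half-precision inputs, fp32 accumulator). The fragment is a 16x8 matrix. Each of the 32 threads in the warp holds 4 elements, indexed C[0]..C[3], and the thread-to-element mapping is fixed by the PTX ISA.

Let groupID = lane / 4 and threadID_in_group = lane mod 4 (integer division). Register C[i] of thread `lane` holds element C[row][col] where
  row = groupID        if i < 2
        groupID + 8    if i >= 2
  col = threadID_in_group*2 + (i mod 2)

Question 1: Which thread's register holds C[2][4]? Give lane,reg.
r=2→G=2,rhi=0  c=4→T=2,p=0
L=2*4+2=10  i=0*2+0=0

10,0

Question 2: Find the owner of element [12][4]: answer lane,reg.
r=12->g=4,rb=1  c=4->t=2,b0=0
L=4*4+2=18  i=1*2+0=2

18,2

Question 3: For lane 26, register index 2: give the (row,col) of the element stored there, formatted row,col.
14,4

L=26⇒gr=26>>2=6, th=26&3=2
[2]⇒row 6+8=14  col 2·2+0=4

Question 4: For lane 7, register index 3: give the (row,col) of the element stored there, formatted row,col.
7: g=1,t=3
[3] (1+8,3*2+1) = (9,7)

9,7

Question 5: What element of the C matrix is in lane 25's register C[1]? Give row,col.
6,3

lane 25: g=6 (25/4), t=1 (25%4)
i=1: r=6+0=6, c=1*2+1=3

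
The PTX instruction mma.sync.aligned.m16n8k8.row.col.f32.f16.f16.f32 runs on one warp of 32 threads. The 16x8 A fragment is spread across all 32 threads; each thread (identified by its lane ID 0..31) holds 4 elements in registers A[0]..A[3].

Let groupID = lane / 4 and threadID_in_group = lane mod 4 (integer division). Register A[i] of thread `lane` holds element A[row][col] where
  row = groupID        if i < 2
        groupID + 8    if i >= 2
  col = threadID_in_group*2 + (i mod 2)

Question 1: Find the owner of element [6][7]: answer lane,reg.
27,1

r=6⇒gr=6,Rb=0  c=7⇒th=3,odd=1
L=6*4+3=27  i=0*2+1=1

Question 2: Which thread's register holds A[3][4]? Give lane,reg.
14,0

r=3→G=3,rhi=0  c=4→T=2,p=0
L=3*4+2=14  i=0*2+0=0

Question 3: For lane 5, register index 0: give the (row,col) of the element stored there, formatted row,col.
1,2

L=5⇒gr=5>>2=1, th=5&3=1
[0]⇒row 1+0=1  col 1·2+0=2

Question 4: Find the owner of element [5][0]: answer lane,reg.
20,0

r=5⇒gr=5,Rb=0  c=0⇒th=0,odd=0
L=5*4+0=20  i=0*2+0=0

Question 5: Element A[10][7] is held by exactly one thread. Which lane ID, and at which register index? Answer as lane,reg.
11,3

r=10⇒gr=2,Rb=1  c=7⇒th=3,odd=1
L=2*4+3=11  i=1*2+1=3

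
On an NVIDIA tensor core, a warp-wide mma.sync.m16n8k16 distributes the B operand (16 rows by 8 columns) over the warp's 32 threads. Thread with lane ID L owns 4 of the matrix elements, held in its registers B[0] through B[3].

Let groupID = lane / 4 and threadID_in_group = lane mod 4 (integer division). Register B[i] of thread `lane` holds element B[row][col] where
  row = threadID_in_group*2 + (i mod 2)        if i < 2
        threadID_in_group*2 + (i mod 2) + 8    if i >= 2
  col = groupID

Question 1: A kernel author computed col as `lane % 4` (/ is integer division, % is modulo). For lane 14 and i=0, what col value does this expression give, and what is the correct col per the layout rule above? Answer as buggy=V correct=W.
`lane % 4`[14,0]->2
L=14->gid=14>>2=3, tid=14&3=2
[0]->row 2·2+0+0=4  col gid=3
col: 2 vs 3

buggy=2 correct=3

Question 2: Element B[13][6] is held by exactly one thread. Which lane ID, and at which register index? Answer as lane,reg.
26,3

c=6->g=6  r=13->rb=1,t=2,b0=1
L=6*4+2=26  i=1*2+1=3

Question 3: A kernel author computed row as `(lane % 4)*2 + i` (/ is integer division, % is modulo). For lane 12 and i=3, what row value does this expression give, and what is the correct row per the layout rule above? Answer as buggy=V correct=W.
`(lane % 4)*2 + i`[12,3]=>3
lane 12: grp=3 (12/4), tig=0 (12%4)
i=3: r=0*2+1+8=9, c=grp=3
row: 3 vs 9

buggy=3 correct=9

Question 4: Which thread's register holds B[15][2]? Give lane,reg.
11,3

c: 2->gid=2  r: 15->r8=1,tid=3,i&1=1
L=2*4+3=11  i=1*2+1=3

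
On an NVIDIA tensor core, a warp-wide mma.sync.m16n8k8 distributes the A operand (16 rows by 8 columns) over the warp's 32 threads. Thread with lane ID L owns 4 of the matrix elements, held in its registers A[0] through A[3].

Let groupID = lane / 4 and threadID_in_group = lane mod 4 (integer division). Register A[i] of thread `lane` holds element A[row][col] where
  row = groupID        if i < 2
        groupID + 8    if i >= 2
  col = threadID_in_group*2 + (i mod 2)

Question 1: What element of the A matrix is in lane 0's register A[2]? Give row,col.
lane 0->0/4=0, 0 mod 4=0
i=2  r:0+8->8  c:2·0+0->0

8,0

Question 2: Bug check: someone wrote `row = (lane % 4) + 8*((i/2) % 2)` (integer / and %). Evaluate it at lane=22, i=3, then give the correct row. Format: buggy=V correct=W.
`(lane % 4) + 8*((i/2) % 2)`[22,3]=>10
22: grp=5,tig=2
[3] (5+8,2*2+1) = (13,5)
row: 10 vs 13

buggy=10 correct=13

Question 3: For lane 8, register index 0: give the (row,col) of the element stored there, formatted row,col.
8: G=2,T=0
[0] (2+0,0*2+0) = (2,0)

2,0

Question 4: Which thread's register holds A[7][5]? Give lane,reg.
r=7→G=7,rhi=0  c=5→T=2,p=1
L=7*4+2=30  i=0*2+1=1

30,1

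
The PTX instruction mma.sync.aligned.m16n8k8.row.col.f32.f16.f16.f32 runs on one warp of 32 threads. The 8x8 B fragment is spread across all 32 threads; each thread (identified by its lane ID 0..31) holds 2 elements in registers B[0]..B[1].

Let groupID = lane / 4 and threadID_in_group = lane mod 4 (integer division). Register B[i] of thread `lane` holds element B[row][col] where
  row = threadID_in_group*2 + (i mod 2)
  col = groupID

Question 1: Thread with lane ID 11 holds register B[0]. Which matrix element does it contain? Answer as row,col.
6,2

lane 11: gid=2 (11/4), tid=3 (11%4)
i=0: r=3*2+0=6, c=gid=2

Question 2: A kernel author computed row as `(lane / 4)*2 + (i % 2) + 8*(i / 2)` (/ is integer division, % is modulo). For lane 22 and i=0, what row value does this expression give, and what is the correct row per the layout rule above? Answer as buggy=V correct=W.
`(lane / 4)*2 + (i % 2) + 8*(i / 2)`[22,0]=>10
lane 22=>22/4=5, 22 mod 4=2
i=0  r:2·2+0=>4  c:5
row: 10 vs 4

buggy=10 correct=4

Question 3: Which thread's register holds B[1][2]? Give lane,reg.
8,1

c=2->g=2  r=1->t=0,b0=1
L=2*4+0=8  i=1=1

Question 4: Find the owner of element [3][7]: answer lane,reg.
29,1

c=7⇒gr=7  r=3⇒th=1,odd=1
L=7*4+1=29  i=1=1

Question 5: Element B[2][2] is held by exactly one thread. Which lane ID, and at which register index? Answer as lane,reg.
9,0

c=2⇒gr=2  r=2⇒th=1,odd=0
L=2*4+1=9  i=0=0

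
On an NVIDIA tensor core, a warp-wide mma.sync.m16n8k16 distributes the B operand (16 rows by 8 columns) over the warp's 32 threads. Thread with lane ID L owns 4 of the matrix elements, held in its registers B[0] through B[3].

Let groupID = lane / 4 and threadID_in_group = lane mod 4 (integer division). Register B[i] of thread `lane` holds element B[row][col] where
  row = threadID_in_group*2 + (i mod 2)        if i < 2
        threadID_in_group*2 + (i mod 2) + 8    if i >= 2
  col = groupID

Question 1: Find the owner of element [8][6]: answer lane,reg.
24,2

c=6→G=6  r=8→rhi=1,T=0,p=0
L=6*4+0=24  i=1*2+0=2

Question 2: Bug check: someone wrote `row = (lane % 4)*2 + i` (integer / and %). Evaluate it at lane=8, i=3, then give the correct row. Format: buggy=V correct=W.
`(lane % 4)*2 + i`[8,3]⇒3
8: gr=2,th=0
[3] (0*2+1+8,2) = (9,2)
row: 3 vs 9

buggy=3 correct=9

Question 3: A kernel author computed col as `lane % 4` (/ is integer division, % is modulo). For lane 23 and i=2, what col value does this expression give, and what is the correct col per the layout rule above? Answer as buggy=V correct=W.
buggy=3 correct=5

`lane % 4`[23,2]=>3
23: grp=5,tig=3
[2] (3*2+0+8,5) = (14,5)
col: 3 vs 5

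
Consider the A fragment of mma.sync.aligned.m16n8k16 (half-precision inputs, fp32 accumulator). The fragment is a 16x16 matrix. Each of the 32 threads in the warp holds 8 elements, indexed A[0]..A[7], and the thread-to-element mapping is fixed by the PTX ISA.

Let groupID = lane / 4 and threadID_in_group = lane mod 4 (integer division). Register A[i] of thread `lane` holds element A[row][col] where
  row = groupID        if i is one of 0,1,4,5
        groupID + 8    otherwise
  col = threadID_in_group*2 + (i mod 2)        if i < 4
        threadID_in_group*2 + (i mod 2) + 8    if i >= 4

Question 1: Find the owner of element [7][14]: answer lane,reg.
r=7→G=7,rhi=0  c=14→chi=1,T=3,p=0
L=7*4+3=31  i=1*4+0*2+0=4

31,4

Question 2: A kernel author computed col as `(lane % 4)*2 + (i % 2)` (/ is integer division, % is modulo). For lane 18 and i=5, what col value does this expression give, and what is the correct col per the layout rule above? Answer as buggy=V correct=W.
buggy=5 correct=13

`(lane % 4)*2 + (i % 2)`[18,5]⇒5
lane 18⇒18/4=4, 18 mod 4=2
i=5  r:4+0⇒4  c:2·2+1+8⇒13
col: 5 vs 13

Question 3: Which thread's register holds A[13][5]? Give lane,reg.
r=13->g=5,rb=1  c=5->cb=0,t=2,b0=1
L=5*4+2=22  i=0*4+1*2+1=3

22,3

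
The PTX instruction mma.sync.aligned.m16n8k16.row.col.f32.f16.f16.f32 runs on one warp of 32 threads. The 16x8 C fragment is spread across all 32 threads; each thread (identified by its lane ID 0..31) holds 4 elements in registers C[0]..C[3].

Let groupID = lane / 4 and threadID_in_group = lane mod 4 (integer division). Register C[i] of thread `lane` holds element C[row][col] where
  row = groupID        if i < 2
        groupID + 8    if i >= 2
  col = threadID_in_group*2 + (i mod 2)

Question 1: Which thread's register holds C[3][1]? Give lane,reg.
12,1

r=3⇒gr=3,Rb=0  c=1⇒th=0,odd=1
L=3*4+0=12  i=0*2+1=1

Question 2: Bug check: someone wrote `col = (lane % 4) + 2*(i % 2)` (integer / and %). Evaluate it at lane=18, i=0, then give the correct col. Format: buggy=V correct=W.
buggy=2 correct=4

`(lane % 4) + 2*(i % 2)`[18,0]->2
18: gid=4,tid=2
[0] (4+0,2*2+0) = (4,4)
col: 2 vs 4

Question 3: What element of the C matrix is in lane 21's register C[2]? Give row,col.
21: grp=5,tig=1
[2] (5+8,1*2+0) = (13,2)

13,2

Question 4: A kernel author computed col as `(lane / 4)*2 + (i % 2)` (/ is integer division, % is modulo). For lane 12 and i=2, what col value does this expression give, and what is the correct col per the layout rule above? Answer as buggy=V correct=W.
`(lane / 4)*2 + (i % 2)`[12,2]=>6
L=12=>grp=12>>2=3, tig=12&3=0
[2]=>row 3+8=11  col 0·2+0=0
col: 6 vs 0

buggy=6 correct=0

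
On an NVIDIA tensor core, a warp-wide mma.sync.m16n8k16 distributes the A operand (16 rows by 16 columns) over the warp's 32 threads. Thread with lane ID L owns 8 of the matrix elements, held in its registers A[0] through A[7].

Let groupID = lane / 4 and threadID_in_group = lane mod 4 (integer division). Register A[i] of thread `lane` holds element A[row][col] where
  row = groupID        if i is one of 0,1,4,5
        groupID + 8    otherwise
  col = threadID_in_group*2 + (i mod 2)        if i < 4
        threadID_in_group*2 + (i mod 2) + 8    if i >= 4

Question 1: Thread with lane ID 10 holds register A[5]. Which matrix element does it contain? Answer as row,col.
10: grp=2,tig=2
[5] (2+0,2*2+1+8) = (2,13)

2,13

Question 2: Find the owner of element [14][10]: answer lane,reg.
25,6

r: 14->gid=6,r8=1  c: 10->c8=1,tid=1,i&1=0
L=6*4+1=25  i=1*4+1*2+0=6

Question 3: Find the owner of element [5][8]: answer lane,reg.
20,4

r:5=>grp=5,rB=0  c:8=>cB=1,tig=0,lo=0
L=5*4+0=20  i=1*4+0*2+0=4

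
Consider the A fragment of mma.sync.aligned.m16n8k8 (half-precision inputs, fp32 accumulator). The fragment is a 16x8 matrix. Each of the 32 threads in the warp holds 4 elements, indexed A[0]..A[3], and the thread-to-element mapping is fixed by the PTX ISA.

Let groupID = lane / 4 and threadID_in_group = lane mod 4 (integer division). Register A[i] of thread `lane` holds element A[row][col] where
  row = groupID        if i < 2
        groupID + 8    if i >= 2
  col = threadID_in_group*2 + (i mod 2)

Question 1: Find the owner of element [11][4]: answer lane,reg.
14,2

r: 11->gid=3,r8=1  c: 4->tid=2,i&1=0
L=3*4+2=14  i=1*2+0=2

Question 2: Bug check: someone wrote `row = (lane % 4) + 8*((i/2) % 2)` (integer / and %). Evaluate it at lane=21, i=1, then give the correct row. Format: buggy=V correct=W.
buggy=1 correct=5

`(lane % 4) + 8*((i/2) % 2)`[21,1]=>1
21: grp=5,tig=1
[1] (5+0,1*2+1) = (5,3)
row: 1 vs 5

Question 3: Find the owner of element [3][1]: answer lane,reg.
12,1

r=3⇒gr=3,Rb=0  c=1⇒th=0,odd=1
L=3*4+0=12  i=0*2+1=1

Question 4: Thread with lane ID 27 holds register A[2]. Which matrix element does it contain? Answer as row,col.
14,6

lane 27->27/4=6, 27 mod 4=3
i=2  r:6+8->14  c:2·3+0->6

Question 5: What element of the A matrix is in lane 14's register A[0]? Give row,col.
14: gr=3,th=2
[0] (3+0,2*2+0) = (3,4)

3,4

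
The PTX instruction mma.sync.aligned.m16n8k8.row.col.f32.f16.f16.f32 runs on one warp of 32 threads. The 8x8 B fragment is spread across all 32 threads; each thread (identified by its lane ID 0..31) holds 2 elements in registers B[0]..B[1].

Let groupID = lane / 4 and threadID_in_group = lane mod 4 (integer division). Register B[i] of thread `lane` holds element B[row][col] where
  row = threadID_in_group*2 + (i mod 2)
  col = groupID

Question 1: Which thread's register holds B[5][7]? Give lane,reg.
c:7=>grp=7  r:5=>tig=2,lo=1
L=7*4+2=30  i=1=1

30,1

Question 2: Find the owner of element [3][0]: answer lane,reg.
c: 0->gid=0  r: 3->tid=1,i&1=1
L=0*4+1=1  i=1=1

1,1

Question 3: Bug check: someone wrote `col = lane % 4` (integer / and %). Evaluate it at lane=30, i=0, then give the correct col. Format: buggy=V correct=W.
buggy=2 correct=7

`lane % 4`[30,0]→2
lane 30→30/4=7, 30 mod 4=2
i=0  r:2·2+0→4  c:7
col: 2 vs 7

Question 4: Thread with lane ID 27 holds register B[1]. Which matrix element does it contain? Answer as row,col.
7,6

27: grp=6,tig=3
[1] (3*2+1,6) = (7,6)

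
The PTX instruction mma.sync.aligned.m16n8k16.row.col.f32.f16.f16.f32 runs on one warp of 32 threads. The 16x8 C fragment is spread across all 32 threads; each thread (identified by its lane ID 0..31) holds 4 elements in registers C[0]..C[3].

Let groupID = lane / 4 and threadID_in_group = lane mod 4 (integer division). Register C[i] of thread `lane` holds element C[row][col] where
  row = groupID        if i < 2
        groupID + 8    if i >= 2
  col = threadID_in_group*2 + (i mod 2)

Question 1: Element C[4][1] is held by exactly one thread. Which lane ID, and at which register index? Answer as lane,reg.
16,1

r=4⇒gr=4,Rb=0  c=1⇒th=0,odd=1
L=4*4+0=16  i=0*2+1=1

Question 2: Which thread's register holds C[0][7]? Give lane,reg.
r=0->g=0,rb=0  c=7->t=3,b0=1
L=0*4+3=3  i=0*2+1=1

3,1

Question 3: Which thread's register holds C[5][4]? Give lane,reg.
22,0

r:5=>grp=5,rB=0  c:4=>tig=2,lo=0
L=5*4+2=22  i=0*2+0=0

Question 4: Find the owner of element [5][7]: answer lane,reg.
r=5->g=5,rb=0  c=7->t=3,b0=1
L=5*4+3=23  i=0*2+1=1

23,1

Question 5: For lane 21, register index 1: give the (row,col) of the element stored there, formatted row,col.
lane 21: g=5 (21/4), t=1 (21%4)
i=1: r=5+0=5, c=1*2+1=3

5,3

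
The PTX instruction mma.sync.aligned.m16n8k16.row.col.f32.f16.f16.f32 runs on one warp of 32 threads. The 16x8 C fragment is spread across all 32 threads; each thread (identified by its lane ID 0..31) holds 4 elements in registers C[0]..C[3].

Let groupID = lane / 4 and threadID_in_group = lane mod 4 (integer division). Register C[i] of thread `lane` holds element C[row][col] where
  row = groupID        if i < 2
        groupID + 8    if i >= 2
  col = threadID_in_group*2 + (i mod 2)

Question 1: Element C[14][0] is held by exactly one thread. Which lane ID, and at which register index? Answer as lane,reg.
r=14→G=6,rhi=1  c=0→T=0,p=0
L=6*4+0=24  i=1*2+0=2

24,2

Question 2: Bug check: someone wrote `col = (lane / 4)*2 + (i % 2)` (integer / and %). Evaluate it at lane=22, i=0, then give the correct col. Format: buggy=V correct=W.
buggy=10 correct=4

`(lane / 4)*2 + (i % 2)`[22,0]⇒10
22: gr=5,th=2
[0] (5+0,2*2+0) = (5,4)
col: 10 vs 4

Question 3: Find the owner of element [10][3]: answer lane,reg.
r: 10->gid=2,r8=1  c: 3->tid=1,i&1=1
L=2*4+1=9  i=1*2+1=3

9,3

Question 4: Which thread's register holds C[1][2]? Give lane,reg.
r=1⇒gr=1,Rb=0  c=2⇒th=1,odd=0
L=1*4+1=5  i=0*2+0=0

5,0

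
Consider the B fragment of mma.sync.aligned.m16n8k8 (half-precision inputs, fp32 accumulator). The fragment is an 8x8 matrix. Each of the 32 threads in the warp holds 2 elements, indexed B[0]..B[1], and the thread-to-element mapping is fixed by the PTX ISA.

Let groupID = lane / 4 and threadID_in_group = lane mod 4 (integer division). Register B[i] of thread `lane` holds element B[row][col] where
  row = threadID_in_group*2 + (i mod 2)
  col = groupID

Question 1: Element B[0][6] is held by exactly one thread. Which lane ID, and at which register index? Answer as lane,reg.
c: 6->gid=6  r: 0->tid=0,i&1=0
L=6*4+0=24  i=0=0

24,0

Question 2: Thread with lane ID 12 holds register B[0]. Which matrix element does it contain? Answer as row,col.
12: gr=3,th=0
[0] (0*2+0,3) = (0,3)

0,3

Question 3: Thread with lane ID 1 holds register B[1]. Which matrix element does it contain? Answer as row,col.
lane 1->1/4=0, 1 mod 4=1
i=1  r:2·1+1->3  c:0

3,0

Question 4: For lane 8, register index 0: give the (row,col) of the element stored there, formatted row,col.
8: gr=2,th=0
[0] (0*2+0,2) = (0,2)

0,2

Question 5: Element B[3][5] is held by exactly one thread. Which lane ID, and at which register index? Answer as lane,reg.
21,1

c=5→G=5  r=3→T=1,p=1
L=5*4+1=21  i=1=1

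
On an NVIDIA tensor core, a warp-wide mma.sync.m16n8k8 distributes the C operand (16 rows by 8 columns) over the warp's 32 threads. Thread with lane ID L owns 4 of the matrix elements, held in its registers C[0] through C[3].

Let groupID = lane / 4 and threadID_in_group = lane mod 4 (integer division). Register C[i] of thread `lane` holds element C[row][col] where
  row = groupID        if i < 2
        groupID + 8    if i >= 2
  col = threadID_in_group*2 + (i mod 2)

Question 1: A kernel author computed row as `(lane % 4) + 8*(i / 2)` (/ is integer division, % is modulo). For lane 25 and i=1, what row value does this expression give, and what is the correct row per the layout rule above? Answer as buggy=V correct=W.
`(lane % 4) + 8*(i / 2)`[25,1]→1
L=25→G=25>>2=6, T=25&3=1
[1]→row 6+0=6  col 1·2+1=3
row: 1 vs 6

buggy=1 correct=6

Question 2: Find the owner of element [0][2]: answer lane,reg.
r:0=>grp=0,rB=0  c:2=>tig=1,lo=0
L=0*4+1=1  i=0*2+0=0

1,0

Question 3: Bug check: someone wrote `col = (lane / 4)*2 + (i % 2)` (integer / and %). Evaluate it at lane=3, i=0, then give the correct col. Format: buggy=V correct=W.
buggy=0 correct=6

`(lane / 4)*2 + (i % 2)`[3,0]->0
L=3->g=3>>2=0, t=3&3=3
[0]->row 0+0=0  col 3·2+0=6
col: 0 vs 6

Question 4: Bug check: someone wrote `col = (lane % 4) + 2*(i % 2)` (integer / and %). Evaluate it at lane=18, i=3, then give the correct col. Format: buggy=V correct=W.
`(lane % 4) + 2*(i % 2)`[18,3]⇒4
lane 18⇒18/4=4, 18 mod 4=2
i=3  r:4+8⇒12  c:2·2+1⇒5
col: 4 vs 5

buggy=4 correct=5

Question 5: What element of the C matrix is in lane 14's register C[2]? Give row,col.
11,4

14: g=3,t=2
[2] (3+8,2*2+0) = (11,4)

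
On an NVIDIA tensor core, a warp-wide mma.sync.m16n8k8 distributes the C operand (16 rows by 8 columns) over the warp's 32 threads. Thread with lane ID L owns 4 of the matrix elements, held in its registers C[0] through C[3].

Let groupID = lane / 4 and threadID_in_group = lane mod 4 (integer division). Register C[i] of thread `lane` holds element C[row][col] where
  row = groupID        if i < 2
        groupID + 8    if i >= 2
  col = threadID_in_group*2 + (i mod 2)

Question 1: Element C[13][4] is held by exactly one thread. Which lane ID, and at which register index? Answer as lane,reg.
22,2

r: 13->gid=5,r8=1  c: 4->tid=2,i&1=0
L=5*4+2=22  i=1*2+0=2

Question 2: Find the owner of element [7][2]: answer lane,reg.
29,0

r=7->g=7,rb=0  c=2->t=1,b0=0
L=7*4+1=29  i=0*2+0=0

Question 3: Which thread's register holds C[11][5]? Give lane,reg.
r=11→G=3,rhi=1  c=5→T=2,p=1
L=3*4+2=14  i=1*2+1=3

14,3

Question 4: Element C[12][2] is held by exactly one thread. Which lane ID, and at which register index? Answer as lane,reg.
17,2

r=12→G=4,rhi=1  c=2→T=1,p=0
L=4*4+1=17  i=1*2+0=2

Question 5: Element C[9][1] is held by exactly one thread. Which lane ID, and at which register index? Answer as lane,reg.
r: 9->gid=1,r8=1  c: 1->tid=0,i&1=1
L=1*4+0=4  i=1*2+1=3

4,3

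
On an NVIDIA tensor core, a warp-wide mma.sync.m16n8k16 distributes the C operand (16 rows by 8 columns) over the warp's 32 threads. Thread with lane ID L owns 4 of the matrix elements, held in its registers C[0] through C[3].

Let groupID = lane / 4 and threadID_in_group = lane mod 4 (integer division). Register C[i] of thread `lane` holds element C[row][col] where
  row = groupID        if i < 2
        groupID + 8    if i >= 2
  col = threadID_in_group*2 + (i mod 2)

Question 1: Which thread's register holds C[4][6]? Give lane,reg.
r: 4->gid=4,r8=0  c: 6->tid=3,i&1=0
L=4*4+3=19  i=0*2+0=0

19,0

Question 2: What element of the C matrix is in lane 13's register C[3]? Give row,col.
L=13→G=13>>2=3, T=13&3=1
[3]→row 3+8=11  col 1·2+1=3

11,3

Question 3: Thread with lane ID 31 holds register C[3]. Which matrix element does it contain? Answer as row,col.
L=31→G=31>>2=7, T=31&3=3
[3]→row 7+8=15  col 3·2+1=7

15,7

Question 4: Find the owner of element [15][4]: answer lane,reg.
30,2

r=15→G=7,rhi=1  c=4→T=2,p=0
L=7*4+2=30  i=1*2+0=2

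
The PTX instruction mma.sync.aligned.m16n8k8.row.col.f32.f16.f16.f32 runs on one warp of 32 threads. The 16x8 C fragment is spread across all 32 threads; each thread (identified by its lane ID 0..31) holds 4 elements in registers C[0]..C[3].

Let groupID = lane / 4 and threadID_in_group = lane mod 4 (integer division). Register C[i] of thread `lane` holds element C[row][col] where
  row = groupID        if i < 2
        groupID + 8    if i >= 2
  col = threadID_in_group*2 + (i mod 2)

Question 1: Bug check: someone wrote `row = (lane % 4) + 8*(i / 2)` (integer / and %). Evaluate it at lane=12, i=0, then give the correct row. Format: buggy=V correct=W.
buggy=0 correct=3

`(lane % 4) + 8*(i / 2)`[12,0]⇒0
lane 12: gr=3 (12/4), th=0 (12%4)
i=0: r=3+0=3, c=0*2+0=0
row: 0 vs 3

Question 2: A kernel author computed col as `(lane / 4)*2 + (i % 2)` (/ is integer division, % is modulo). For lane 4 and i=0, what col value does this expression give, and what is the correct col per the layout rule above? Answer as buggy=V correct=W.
buggy=2 correct=0

`(lane / 4)*2 + (i % 2)`[4,0]->2
lane 4: gid=1 (4/4), tid=0 (4%4)
i=0: r=1+0=1, c=0*2+0=0
col: 2 vs 0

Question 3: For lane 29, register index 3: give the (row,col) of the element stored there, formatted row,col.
15,3

29: grp=7,tig=1
[3] (7+8,1*2+1) = (15,3)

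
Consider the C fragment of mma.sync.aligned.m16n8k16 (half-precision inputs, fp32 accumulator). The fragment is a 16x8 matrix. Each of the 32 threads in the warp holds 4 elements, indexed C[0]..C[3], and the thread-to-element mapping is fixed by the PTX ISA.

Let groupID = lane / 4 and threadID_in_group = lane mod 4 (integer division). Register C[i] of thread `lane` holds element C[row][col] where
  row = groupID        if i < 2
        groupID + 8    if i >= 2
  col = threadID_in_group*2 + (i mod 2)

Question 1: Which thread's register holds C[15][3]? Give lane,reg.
29,3

r=15->g=7,rb=1  c=3->t=1,b0=1
L=7*4+1=29  i=1*2+1=3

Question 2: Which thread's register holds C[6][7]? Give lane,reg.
27,1

r=6⇒gr=6,Rb=0  c=7⇒th=3,odd=1
L=6*4+3=27  i=0*2+1=1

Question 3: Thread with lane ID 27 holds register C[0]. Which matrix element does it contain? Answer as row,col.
L=27->gid=27>>2=6, tid=27&3=3
[0]->row 6+0=6  col 3·2+0=6

6,6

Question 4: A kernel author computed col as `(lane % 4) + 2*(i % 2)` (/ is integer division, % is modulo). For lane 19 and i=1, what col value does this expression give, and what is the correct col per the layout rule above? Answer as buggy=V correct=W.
`(lane % 4) + 2*(i % 2)`[19,1]→5
19: G=4,T=3
[1] (4+0,3*2+1) = (4,7)
col: 5 vs 7

buggy=5 correct=7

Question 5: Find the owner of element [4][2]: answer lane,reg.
17,0

r: 4->gid=4,r8=0  c: 2->tid=1,i&1=0
L=4*4+1=17  i=0*2+0=0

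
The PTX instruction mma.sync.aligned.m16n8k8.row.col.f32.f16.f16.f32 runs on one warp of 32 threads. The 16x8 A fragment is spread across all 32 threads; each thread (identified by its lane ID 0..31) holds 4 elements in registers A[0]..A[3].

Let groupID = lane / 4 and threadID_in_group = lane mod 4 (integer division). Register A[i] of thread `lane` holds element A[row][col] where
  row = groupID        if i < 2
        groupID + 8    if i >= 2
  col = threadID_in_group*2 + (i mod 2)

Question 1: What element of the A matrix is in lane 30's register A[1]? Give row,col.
lane 30=>30/4=7, 30 mod 4=2
i=1  r:7+0=>7  c:2·2+1=>5

7,5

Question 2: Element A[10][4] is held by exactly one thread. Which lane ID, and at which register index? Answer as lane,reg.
r=10→G=2,rhi=1  c=4→T=2,p=0
L=2*4+2=10  i=1*2+0=2

10,2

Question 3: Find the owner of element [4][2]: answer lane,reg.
r:4=>grp=4,rB=0  c:2=>tig=1,lo=0
L=4*4+1=17  i=0*2+0=0

17,0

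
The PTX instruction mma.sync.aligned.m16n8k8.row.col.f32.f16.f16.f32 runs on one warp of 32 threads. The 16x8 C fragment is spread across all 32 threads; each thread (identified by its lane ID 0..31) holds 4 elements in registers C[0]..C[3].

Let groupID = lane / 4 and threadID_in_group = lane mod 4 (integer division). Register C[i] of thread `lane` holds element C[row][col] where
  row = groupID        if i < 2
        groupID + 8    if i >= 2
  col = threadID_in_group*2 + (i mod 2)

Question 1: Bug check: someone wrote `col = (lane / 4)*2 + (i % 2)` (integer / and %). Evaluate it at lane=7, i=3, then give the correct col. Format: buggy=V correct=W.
`(lane / 4)*2 + (i % 2)`[7,3]→3
L=7→G=7>>2=1, T=7&3=3
[3]→row 1+8=9  col 3·2+1=7
col: 3 vs 7

buggy=3 correct=7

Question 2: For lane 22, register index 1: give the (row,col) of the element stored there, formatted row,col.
22: grp=5,tig=2
[1] (5+0,2*2+1) = (5,5)

5,5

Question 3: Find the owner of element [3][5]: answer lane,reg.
14,1

r:3=>grp=3,rB=0  c:5=>tig=2,lo=1
L=3*4+2=14  i=0*2+1=1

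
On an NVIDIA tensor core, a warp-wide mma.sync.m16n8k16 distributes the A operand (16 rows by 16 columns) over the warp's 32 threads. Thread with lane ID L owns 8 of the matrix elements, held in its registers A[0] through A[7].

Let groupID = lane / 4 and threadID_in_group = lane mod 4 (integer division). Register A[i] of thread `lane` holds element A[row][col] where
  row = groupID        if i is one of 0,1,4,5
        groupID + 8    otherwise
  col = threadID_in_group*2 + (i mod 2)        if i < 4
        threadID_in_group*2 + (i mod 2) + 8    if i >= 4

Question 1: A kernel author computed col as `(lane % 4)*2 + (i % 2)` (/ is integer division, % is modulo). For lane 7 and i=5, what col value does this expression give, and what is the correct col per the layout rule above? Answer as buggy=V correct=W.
`(lane % 4)*2 + (i % 2)`[7,5]->7
L=7->g=7>>2=1, t=7&3=3
[5]->row 1+0=1  col 3·2+1+8=15
col: 7 vs 15

buggy=7 correct=15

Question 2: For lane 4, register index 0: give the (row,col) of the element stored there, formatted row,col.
L=4⇒gr=4>>2=1, th=4&3=0
[0]⇒row 1+0=1  col 0·2+0+0=0

1,0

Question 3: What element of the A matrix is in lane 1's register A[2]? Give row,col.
1: gid=0,tid=1
[2] (0+8,1*2+0+0) = (8,2)

8,2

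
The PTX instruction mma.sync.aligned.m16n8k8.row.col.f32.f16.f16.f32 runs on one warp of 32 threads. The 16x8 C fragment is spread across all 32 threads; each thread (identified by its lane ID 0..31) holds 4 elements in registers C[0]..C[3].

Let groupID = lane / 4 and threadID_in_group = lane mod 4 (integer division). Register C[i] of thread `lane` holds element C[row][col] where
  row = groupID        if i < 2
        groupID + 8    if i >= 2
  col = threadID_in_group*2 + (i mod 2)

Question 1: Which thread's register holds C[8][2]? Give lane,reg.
1,2

r=8->g=0,rb=1  c=2->t=1,b0=0
L=0*4+1=1  i=1*2+0=2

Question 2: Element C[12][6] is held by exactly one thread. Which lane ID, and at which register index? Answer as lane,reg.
19,2

r=12→G=4,rhi=1  c=6→T=3,p=0
L=4*4+3=19  i=1*2+0=2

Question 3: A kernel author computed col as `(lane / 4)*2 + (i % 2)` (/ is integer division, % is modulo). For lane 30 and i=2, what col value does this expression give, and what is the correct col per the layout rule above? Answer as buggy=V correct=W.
`(lane / 4)*2 + (i % 2)`[30,2]=>14
30: grp=7,tig=2
[2] (7+8,2*2+0) = (15,4)
col: 14 vs 4

buggy=14 correct=4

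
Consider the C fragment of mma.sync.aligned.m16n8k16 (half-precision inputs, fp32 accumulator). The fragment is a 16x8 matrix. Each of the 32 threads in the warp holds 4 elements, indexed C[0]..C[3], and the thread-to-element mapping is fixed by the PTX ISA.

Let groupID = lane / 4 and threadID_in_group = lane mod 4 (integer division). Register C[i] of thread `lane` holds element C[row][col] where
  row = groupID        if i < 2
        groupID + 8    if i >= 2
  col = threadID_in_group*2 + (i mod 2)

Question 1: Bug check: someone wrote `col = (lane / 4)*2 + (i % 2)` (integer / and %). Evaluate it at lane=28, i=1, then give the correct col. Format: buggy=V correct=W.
`(lane / 4)*2 + (i % 2)`[28,1]→15
28: G=7,T=0
[1] (7+0,0*2+1) = (7,1)
col: 15 vs 1

buggy=15 correct=1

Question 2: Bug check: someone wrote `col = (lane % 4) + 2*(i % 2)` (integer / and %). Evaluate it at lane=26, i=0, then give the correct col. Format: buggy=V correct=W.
buggy=2 correct=4

`(lane % 4) + 2*(i % 2)`[26,0]->2
L=26->g=26>>2=6, t=26&3=2
[0]->row 6+0=6  col 2·2+0=4
col: 2 vs 4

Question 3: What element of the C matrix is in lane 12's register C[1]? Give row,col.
lane 12: g=3 (12/4), t=0 (12%4)
i=1: r=3+0=3, c=0*2+1=1

3,1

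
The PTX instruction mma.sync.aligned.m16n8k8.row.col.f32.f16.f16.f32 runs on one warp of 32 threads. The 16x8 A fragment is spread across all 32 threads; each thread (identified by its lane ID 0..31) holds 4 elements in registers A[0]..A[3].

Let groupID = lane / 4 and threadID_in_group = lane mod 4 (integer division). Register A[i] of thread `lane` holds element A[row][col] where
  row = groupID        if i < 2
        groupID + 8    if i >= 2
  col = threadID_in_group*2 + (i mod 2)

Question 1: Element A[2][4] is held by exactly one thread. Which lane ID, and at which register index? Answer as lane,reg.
r=2->g=2,rb=0  c=4->t=2,b0=0
L=2*4+2=10  i=0*2+0=0

10,0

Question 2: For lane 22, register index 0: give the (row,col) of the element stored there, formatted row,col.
5,4

lane 22->22/4=5, 22 mod 4=2
i=0  r:5+0->5  c:2·2+0->4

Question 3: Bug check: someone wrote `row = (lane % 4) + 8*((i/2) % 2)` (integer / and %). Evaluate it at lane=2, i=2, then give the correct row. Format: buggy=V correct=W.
buggy=10 correct=8

`(lane % 4) + 8*((i/2) % 2)`[2,2]->10
lane 2->2/4=0, 2 mod 4=2
i=2  r:0+8->8  c:2·2+0->4
row: 10 vs 8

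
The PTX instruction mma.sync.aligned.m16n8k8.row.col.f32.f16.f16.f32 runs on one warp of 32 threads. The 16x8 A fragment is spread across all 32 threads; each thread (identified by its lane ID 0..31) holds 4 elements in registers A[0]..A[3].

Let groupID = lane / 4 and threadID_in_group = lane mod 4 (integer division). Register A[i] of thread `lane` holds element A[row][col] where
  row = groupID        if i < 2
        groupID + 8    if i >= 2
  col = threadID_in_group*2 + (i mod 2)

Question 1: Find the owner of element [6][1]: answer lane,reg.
r: 6->gid=6,r8=0  c: 1->tid=0,i&1=1
L=6*4+0=24  i=0*2+1=1

24,1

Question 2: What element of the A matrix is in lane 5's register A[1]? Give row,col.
lane 5⇒5/4=1, 5 mod 4=1
i=1  r:1+0⇒1  c:2·1+1⇒3

1,3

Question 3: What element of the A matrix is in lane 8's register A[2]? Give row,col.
L=8->gid=8>>2=2, tid=8&3=0
[2]->row 2+8=10  col 0·2+0=0

10,0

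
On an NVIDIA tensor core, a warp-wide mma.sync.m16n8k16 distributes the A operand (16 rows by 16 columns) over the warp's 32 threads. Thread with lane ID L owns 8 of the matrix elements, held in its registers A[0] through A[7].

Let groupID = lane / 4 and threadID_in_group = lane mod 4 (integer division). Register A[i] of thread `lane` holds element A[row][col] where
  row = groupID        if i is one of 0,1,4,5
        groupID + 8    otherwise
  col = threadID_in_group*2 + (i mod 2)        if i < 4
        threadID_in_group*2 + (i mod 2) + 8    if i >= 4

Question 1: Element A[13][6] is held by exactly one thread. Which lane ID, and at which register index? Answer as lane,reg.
r: 13->gid=5,r8=1  c: 6->c8=0,tid=3,i&1=0
L=5*4+3=23  i=0*4+1*2+0=2

23,2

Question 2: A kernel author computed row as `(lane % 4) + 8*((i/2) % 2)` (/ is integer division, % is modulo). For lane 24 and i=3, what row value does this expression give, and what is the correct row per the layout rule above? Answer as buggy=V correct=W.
`(lane % 4) + 8*((i/2) % 2)`[24,3]=>8
L=24=>grp=24>>2=6, tig=24&3=0
[3]=>row 6+8=14  col 0·2+1+0=1
row: 8 vs 14

buggy=8 correct=14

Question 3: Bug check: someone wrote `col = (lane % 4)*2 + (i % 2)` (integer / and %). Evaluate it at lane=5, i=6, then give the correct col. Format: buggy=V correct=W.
buggy=2 correct=10

`(lane % 4)*2 + (i % 2)`[5,6]→2
lane 5: G=1 (5/4), T=1 (5%4)
i=6: r=1+8=9, c=1*2+0+8=10
col: 2 vs 10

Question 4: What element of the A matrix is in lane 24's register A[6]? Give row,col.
14,8

24: gr=6,th=0
[6] (6+8,0*2+0+8) = (14,8)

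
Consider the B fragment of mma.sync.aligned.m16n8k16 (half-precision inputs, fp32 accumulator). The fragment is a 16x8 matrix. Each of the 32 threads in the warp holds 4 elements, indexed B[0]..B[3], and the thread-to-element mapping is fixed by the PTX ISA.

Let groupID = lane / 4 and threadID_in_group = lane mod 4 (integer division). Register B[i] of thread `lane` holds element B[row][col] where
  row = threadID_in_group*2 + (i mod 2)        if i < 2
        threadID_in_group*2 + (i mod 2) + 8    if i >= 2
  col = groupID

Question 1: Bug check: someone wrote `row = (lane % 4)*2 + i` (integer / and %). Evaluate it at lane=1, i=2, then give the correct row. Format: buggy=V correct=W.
`(lane % 4)*2 + i`[1,2]⇒4
lane 1⇒1/4=0, 1 mod 4=1
i=2  r:2·1+0+8⇒10  c:0
row: 4 vs 10

buggy=4 correct=10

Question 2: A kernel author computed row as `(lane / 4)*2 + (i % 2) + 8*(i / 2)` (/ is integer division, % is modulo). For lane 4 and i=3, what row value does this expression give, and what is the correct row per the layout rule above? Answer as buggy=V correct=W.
buggy=11 correct=9

`(lane / 4)*2 + (i % 2) + 8*(i / 2)`[4,3]->11
lane 4->4/4=1, 4 mod 4=0
i=3  r:2·0+1+8->9  c:1
row: 11 vs 9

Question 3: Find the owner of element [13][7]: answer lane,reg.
30,3

c: 7->gid=7  r: 13->r8=1,tid=2,i&1=1
L=7*4+2=30  i=1*2+1=3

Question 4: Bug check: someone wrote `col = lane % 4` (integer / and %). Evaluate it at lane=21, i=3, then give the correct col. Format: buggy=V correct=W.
buggy=1 correct=5

`lane % 4`[21,3]→1
lane 21: G=5 (21/4), T=1 (21%4)
i=3: r=1*2+1+8=11, c=G=5
col: 1 vs 5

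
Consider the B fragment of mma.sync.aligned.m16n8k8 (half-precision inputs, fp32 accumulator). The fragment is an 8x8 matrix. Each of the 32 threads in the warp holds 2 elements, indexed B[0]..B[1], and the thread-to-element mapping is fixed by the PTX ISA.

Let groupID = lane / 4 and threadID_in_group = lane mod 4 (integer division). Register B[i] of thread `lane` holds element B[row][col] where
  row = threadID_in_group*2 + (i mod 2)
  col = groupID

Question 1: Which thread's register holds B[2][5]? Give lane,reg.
21,0

c=5→G=5  r=2→T=1,p=0
L=5*4+1=21  i=0=0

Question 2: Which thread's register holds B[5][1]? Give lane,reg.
c:1=>grp=1  r:5=>tig=2,lo=1
L=1*4+2=6  i=1=1

6,1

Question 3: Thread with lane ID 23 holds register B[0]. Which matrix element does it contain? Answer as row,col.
6,5

lane 23->23/4=5, 23 mod 4=3
i=0  r:2·3+0->6  c:5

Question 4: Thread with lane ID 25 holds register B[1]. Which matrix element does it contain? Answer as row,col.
lane 25⇒25/4=6, 25 mod 4=1
i=1  r:2·1+1⇒3  c:6

3,6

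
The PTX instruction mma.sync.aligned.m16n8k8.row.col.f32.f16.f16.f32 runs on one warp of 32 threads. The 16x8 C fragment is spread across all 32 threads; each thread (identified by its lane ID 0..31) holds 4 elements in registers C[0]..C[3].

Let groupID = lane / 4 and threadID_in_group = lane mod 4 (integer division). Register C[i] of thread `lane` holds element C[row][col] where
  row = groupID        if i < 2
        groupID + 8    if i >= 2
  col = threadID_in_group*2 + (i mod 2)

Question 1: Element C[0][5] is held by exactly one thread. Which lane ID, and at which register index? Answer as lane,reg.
2,1

r=0->g=0,rb=0  c=5->t=2,b0=1
L=0*4+2=2  i=0*2+1=1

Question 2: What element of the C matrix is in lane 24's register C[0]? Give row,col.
L=24->g=24>>2=6, t=24&3=0
[0]->row 6+0=6  col 0·2+0=0

6,0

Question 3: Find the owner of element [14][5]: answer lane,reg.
r=14⇒gr=6,Rb=1  c=5⇒th=2,odd=1
L=6*4+2=26  i=1*2+1=3

26,3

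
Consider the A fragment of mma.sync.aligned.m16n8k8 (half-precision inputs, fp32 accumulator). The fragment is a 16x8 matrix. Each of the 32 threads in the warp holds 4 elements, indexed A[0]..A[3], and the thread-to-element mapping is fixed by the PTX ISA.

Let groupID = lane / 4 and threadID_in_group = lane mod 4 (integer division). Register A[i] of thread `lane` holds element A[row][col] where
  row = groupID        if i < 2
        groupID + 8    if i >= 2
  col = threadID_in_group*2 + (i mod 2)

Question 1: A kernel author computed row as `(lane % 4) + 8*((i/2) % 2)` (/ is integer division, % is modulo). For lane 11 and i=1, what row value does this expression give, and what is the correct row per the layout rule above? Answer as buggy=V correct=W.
`(lane % 4) + 8*((i/2) % 2)`[11,1]=>3
L=11=>grp=11>>2=2, tig=11&3=3
[1]=>row 2+0=2  col 3·2+1=7
row: 3 vs 2

buggy=3 correct=2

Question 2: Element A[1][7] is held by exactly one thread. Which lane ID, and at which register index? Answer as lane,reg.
r: 1->gid=1,r8=0  c: 7->tid=3,i&1=1
L=1*4+3=7  i=0*2+1=1

7,1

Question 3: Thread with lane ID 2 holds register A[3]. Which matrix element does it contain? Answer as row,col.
8,5

lane 2→2/4=0, 2 mod 4=2
i=3  r:0+8→8  c:2·2+1→5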